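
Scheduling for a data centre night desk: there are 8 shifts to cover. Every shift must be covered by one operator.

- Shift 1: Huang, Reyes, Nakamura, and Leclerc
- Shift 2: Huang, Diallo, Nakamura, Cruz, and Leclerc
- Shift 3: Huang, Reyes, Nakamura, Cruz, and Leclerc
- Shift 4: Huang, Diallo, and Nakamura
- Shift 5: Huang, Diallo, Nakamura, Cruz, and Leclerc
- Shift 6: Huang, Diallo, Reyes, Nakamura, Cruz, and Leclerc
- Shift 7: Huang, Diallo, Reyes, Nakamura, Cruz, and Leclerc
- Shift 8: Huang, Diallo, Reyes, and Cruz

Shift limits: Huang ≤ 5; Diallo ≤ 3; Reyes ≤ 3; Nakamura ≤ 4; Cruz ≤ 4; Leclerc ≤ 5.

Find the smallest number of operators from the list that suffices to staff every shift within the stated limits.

2

8 slots to fill and no one can take more than 5, so at least ⌈8/5⌉ = 2 operators are needed.
Huang and Diallo alone can cover everything: Shift 1→Huang, Shift 2→Huang, Shift 3→Huang, Shift 4→Huang, Shift 5→Huang, Shift 6→Diallo, Shift 7→Diallo, Shift 8→Diallo.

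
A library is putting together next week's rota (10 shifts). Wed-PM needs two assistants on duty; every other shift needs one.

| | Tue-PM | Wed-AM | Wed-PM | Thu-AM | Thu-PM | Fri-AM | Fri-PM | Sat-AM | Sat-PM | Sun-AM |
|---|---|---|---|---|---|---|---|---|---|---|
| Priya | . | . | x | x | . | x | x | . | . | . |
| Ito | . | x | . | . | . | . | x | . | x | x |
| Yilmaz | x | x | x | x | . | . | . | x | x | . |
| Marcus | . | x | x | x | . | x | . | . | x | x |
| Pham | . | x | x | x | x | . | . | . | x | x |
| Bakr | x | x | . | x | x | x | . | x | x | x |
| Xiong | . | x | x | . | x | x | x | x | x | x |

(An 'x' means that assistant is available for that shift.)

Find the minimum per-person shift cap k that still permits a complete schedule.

With 7 assistants and 11 worker-slots to fill, someone must work at least ⌈11/7⌉ = 2 shifts, so k ≥ 2.
k = 2 works: Tue-PM→Yilmaz, Wed-AM→Ito, Wed-PM→Pham+Xiong, Thu-AM→Marcus, Thu-PM→Pham, Fri-AM→Priya, Fri-PM→Priya, Sat-AM→Yilmaz, Sat-PM→Marcus, Sun-AM→Ito.
Loads: Priya 2, Ito 2, Yilmaz 2, Marcus 2, Pham 2, Bakr 0, Xiong 1 — all ≤ 2.

2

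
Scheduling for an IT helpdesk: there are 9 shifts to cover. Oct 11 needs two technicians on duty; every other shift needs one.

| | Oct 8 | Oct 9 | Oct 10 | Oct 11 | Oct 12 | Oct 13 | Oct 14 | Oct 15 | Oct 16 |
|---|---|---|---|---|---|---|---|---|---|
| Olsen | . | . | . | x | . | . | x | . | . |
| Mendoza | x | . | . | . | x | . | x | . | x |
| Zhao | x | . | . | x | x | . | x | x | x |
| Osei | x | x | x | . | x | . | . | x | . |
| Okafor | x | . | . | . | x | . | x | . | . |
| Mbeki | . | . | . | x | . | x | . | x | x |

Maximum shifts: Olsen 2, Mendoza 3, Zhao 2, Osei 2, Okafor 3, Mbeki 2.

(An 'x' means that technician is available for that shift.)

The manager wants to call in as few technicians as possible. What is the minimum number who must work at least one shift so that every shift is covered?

10 slots to fill and no one can take more than 3, so at least ⌈10/3⌉ = 4 technicians are needed.
No set of 4 technicians can cover every shift (each such set leaves at least one shift with no one available or exceeds a cap).
Olsen, Mendoza, Zhao, Osei, and Mbeki alone can cover everything: Oct 8→Mendoza, Oct 9→Osei, Oct 10→Osei, Oct 11→Olsen+Zhao, Oct 12→Mendoza, Oct 13→Mbeki, Oct 14→Olsen, Oct 15→Zhao, Oct 16→Mendoza.

5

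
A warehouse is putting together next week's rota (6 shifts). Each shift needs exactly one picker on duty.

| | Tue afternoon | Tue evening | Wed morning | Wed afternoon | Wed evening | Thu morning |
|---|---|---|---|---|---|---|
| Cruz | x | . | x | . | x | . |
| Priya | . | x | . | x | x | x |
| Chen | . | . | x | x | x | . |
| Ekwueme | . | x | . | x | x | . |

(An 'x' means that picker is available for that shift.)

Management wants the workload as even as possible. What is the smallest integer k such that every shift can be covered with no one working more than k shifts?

With 4 pickers and 6 worker-slots to fill, someone must work at least ⌈6/4⌉ = 2 shifts, so k ≥ 2.
k = 2 works: Tue afternoon→Cruz, Tue evening→Priya, Wed morning→Cruz, Wed afternoon→Chen, Wed evening→Chen, Thu morning→Priya.
Loads: Cruz 2, Priya 2, Chen 2, Ekwueme 0 — all ≤ 2.

2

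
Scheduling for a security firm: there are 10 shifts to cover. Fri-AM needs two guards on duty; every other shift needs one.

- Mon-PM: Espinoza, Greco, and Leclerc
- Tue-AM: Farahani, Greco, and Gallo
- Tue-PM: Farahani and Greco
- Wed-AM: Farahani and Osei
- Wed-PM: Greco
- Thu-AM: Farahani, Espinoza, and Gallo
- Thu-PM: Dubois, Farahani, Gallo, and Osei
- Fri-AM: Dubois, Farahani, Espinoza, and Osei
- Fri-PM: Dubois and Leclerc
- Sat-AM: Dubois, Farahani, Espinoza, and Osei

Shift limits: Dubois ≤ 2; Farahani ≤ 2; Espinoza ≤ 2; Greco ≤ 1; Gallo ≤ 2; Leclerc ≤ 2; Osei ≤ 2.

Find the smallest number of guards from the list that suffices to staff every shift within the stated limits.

6

11 slots to fill and no one can take more than 2, so at least ⌈11/2⌉ = 6 guards are needed.
Dubois, Farahani, Espinoza, Greco, Gallo, and Leclerc alone can cover everything: Mon-PM→Leclerc, Tue-AM→Gallo, Tue-PM→Farahani, Wed-AM→Farahani, Wed-PM→Greco, Thu-AM→Espinoza, Thu-PM→Gallo, Fri-AM→Dubois+Espinoza, Fri-PM→Leclerc, Sat-AM→Dubois.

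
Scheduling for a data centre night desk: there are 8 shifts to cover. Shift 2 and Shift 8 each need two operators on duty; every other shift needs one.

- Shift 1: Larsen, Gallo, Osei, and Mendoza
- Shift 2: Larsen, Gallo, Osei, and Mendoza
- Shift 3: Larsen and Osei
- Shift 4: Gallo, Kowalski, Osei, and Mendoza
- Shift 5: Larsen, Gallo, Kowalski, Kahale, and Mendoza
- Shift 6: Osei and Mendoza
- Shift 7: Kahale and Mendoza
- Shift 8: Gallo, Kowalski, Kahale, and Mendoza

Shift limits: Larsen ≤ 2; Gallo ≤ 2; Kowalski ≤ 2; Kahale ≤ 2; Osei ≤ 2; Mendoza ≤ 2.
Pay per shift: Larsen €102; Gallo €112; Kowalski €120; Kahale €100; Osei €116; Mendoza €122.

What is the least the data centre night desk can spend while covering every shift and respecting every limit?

Picking the cheapest available operator for each shift independently would cost €1058, but that ignores the shift limits.
An optimal schedule: Shift 1→Larsen, Shift 2→Gallo+Osei, Shift 3→Larsen, Shift 4→Gallo, Shift 5→Kowalski, Shift 6→Osei, Shift 7→Kahale, Shift 8→Kahale+Kowalski.
Total: 102 + 112 + 116 + 102 + 112 + 120 + 116 + 100 + 100 + 120 = €1100.

€1100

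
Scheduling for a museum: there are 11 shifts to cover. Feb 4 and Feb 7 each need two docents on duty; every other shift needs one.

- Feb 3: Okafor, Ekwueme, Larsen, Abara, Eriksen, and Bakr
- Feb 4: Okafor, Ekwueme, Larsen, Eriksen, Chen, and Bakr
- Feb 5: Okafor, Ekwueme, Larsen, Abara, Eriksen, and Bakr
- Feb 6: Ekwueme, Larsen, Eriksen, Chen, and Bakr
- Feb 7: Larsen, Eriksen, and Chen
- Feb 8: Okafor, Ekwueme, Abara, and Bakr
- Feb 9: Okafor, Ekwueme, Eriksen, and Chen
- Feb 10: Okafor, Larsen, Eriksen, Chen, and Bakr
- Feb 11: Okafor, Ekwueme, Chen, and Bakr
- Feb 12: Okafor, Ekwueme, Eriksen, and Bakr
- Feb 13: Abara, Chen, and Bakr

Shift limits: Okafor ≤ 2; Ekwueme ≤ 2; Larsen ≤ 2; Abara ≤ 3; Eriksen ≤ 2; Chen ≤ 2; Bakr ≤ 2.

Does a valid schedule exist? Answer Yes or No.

One valid schedule: Feb 3→Abara, Feb 4→Chen+Bakr, Feb 5→Abara, Feb 6→Larsen, Feb 7→Larsen+Eriksen, Feb 8→Okafor, Feb 9→Okafor, Feb 10→Eriksen, Feb 11→Ekwueme, Feb 12→Ekwueme, Feb 13→Abara.
Loads: Okafor 2/2, Ekwueme 2/2, Larsen 2/2, Abara 3/3, Eriksen 2/2, Chen 1/2, Bakr 1/2 — all within limits.

Yes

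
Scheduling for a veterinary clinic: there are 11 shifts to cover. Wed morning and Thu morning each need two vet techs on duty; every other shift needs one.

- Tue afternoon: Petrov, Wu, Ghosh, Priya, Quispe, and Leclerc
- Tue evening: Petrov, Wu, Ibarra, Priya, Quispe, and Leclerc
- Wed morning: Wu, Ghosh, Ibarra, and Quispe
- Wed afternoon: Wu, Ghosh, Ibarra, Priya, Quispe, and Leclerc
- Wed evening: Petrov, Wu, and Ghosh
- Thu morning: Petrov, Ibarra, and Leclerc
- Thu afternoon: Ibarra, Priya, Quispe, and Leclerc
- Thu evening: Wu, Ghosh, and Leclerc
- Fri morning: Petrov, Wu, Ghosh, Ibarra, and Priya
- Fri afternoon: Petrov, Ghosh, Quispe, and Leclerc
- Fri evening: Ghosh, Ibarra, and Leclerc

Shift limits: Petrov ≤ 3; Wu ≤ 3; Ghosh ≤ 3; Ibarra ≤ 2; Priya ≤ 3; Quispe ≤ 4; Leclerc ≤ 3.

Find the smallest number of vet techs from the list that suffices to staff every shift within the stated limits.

13 slots to fill and no one can take more than 4, so at least ⌈13/4⌉ = 4 vet techs are needed.
Petrov, Wu, Quispe, and Leclerc alone can cover everything: Tue afternoon→Quispe, Tue evening→Leclerc, Wed morning→Wu+Quispe, Wed afternoon→Wu, Wed evening→Petrov, Thu morning→Petrov+Leclerc, Thu afternoon→Quispe, Thu evening→Wu, Fri morning→Petrov, Fri afternoon→Quispe, Fri evening→Leclerc.

4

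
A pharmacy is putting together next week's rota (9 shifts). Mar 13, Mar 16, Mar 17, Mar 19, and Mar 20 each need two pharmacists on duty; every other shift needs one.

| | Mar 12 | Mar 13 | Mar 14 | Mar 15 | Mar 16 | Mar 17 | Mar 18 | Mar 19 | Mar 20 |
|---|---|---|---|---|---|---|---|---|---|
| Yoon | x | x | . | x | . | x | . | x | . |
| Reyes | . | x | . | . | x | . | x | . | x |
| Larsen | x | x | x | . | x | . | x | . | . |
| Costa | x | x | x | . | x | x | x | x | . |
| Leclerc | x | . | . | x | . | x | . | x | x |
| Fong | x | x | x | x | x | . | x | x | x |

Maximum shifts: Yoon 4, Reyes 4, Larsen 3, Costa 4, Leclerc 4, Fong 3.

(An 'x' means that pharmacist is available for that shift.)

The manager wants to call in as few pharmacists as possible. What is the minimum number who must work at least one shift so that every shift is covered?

4

14 slots to fill and no one can take more than 4, so at least ⌈14/4⌉ = 4 pharmacists are needed.
Yoon, Reyes, Larsen, and Leclerc alone can cover everything: Mar 12→Yoon, Mar 13→Reyes+Larsen, Mar 14→Larsen, Mar 15→Yoon, Mar 16→Reyes+Larsen, Mar 17→Yoon+Leclerc, Mar 18→Reyes, Mar 19→Yoon+Leclerc, Mar 20→Reyes+Leclerc.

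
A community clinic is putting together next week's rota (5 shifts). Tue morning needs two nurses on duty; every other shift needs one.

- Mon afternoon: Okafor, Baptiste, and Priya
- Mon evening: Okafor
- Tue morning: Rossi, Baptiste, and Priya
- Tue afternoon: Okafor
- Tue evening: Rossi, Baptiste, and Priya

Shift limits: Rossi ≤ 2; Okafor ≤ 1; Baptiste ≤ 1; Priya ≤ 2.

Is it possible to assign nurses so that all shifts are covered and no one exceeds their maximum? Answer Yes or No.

Total capacity is 6 and 6 slots are needed, so capacity alone doesn't rule it out.
Shifts {Mon evening, Tue afternoon} need 2 worker-slots in total, but the nurses available for any of those shifts (Okafor) can supply at most 1 among them. So no valid schedule exists.

No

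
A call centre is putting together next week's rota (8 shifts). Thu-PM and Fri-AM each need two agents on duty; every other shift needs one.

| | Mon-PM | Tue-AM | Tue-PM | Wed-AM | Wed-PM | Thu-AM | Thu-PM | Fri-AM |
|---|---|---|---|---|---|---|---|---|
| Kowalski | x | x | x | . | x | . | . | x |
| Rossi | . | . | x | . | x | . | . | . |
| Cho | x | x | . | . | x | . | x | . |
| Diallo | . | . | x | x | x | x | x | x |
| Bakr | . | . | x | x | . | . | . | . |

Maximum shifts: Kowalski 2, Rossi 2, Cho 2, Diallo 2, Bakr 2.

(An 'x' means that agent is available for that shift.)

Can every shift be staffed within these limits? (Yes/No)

Total capacity is 10 and 10 slots are needed, so capacity alone doesn't rule it out.
Shifts {Thu-AM, Thu-PM, Fri-AM} need 5 worker-slots in total, but the agents available for any of those shifts (Kowalski, Cho, and Diallo) can supply at most 4 among them. So no valid schedule exists.

No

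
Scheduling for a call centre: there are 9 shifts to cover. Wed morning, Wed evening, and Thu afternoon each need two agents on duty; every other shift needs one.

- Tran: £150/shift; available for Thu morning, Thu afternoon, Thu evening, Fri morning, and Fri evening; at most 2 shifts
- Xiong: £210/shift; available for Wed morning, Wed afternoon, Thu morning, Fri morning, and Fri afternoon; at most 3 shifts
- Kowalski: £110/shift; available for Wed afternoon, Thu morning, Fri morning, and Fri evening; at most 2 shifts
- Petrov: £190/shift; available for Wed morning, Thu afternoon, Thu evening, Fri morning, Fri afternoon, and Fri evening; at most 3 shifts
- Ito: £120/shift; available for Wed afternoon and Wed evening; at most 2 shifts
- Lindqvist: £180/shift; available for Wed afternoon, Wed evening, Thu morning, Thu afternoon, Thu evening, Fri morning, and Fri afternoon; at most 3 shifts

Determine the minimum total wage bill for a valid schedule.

Wed morning can only be covered by Xiong and Petrov, so that assignment is forced.
Wed evening can only be covered by Ito and Lindqvist, so that assignment is forced.
Picking the cheapest available agent for each shift independently would cost £1800, but that ignores the shift limits.
An optimal schedule: Wed morning→Petrov+Xiong, Wed afternoon→Ito, Wed evening→Ito+Lindqvist, Thu morning→Kowalski, Thu afternoon→Tran+Lindqvist, Thu evening→Tran, Fri morning→Petrov, Fri afternoon→Lindqvist, Fri evening→Kowalski.
Total: 190 + 210 + 120 + 120 + 180 + 110 + 150 + 180 + 150 + 190 + 180 + 110 = £1890.

£1890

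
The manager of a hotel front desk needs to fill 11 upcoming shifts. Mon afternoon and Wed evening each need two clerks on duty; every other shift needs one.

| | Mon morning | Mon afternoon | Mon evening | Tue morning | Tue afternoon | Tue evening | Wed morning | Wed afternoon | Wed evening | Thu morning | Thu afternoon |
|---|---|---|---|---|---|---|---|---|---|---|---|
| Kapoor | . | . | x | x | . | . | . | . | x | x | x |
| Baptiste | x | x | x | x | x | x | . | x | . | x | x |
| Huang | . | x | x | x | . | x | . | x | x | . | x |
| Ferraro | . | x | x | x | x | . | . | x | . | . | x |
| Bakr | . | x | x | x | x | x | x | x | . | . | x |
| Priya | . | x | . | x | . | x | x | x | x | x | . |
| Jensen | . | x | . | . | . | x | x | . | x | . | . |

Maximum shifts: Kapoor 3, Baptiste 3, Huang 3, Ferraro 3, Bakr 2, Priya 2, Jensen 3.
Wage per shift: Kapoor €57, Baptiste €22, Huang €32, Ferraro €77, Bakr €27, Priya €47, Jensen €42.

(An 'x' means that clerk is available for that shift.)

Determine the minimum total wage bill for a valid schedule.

Mon morning can only be covered by Baptiste, so that assignment is forced.
Picking the cheapest available clerk for each shift independently would cost €326, but that ignores the shift limits.
An optimal schedule: Mon morning→Baptiste, Mon afternoon→Jensen+Priya, Mon evening→Bakr, Tue morning→Huang, Tue afternoon→Baptiste, Tue evening→Jensen, Wed morning→Bakr, Wed afternoon→Huang, Wed evening→Jensen+Priya, Thu morning→Baptiste, Thu afternoon→Huang.
Total: 22 + 42 + 47 + 27 + 32 + 22 + 42 + 27 + 32 + 42 + 47 + 22 + 32 = €436.

€436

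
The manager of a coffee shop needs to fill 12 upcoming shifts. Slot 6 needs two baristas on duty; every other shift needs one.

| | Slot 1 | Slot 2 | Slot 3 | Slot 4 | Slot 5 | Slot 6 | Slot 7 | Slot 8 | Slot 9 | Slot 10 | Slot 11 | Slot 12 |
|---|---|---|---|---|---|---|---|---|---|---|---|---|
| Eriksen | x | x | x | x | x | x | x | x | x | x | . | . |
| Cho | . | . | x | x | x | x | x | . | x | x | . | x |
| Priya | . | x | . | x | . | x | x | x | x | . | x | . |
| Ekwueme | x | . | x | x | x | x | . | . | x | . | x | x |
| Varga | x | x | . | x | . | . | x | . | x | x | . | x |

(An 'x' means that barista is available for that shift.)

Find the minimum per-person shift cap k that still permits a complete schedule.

3

With 5 baristas and 13 worker-slots to fill, someone must work at least ⌈13/5⌉ = 3 shifts, so k ≥ 3.
k = 3 works: Slot 1→Eriksen, Slot 2→Eriksen, Slot 3→Cho, Slot 4→Ekwueme, Slot 5→Cho, Slot 6→Priya+Ekwueme, Slot 7→Priya, Slot 8→Eriksen, Slot 9→Varga, Slot 10→Cho, Slot 11→Priya, Slot 12→Ekwueme.
Loads: Eriksen 3, Cho 3, Priya 3, Ekwueme 3, Varga 1 — all ≤ 3.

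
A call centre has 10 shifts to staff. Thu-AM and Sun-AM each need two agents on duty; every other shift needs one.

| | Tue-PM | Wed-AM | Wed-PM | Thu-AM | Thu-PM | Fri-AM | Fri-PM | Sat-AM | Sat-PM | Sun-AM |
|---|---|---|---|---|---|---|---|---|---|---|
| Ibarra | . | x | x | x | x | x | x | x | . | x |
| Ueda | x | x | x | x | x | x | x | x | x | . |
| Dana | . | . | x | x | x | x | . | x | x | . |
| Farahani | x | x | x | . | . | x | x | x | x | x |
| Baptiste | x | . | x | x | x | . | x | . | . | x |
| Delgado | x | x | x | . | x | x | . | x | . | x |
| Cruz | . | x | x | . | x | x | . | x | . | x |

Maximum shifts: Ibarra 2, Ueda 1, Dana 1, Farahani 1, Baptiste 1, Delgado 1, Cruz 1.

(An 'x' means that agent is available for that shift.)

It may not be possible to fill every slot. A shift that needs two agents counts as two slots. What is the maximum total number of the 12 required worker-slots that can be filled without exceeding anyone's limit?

8

Total capacity across all agents is 2+1+1+1+1+1+1 = 8, and 12 slots are needed, so at most 8 can be filled.
An assignment achieving 8: Tue-PM→Farahani, Wed-AM→Delgado, Thu-AM→Ibarra+Dana, Fri-PM→Ibarra, Sat-PM→Ueda, Sun-AM→Baptiste+Cruz.
Loads: Ibarra 2/2, Ueda 1/1, Dana 1/1, Farahani 1/1, Baptiste 1/1, Delgado 1/1, Cruz 1/1.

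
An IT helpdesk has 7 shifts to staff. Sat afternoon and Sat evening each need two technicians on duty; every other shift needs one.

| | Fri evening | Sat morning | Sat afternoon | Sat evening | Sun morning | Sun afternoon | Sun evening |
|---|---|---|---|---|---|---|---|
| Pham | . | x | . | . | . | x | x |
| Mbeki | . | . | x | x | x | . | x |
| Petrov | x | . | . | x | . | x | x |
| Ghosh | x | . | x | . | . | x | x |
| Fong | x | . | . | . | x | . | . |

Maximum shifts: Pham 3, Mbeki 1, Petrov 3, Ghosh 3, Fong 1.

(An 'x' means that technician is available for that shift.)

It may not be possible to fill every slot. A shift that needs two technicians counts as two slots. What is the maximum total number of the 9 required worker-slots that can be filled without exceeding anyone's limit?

Total capacity across all technicians is 3+1+3+3+1 = 11, and 9 slots are needed, so at most 9 can be filled.
Shifts {Sat afternoon, Sat evening} need 4 slots but only Mbeki, Petrov, and Ghosh are available for them, supplying at most 3 — so at least 1 slot must go unfilled.
An assignment achieving 8: Fri evening→Petrov, Sat morning→Pham, Sat afternoon→Mbeki+Ghosh, Sat evening→Petrov, Sun morning→Fong, Sun afternoon→Pham, Sun evening→Pham.
Loads: Pham 3/3, Mbeki 1/1, Petrov 2/3, Ghosh 1/3, Fong 1/1.

8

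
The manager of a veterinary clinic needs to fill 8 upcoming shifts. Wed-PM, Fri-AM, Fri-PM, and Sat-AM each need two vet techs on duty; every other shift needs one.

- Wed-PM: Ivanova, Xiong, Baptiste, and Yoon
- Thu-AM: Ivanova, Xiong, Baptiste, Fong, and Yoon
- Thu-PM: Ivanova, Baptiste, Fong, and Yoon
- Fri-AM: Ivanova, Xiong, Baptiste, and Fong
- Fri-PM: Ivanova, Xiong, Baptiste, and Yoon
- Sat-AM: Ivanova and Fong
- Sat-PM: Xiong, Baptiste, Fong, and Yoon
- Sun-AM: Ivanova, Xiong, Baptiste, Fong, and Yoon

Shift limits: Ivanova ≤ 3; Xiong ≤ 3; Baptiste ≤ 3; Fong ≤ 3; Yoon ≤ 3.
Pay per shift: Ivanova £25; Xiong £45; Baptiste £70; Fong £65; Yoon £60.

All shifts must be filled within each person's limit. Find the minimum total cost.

Sat-AM can only be covered by Ivanova and Fong, so that assignment is forced.
Picking the cheapest available vet tech for each shift independently would cost £420, but that ignores the shift limits.
An optimal schedule: Wed-PM→Ivanova+Yoon, Thu-AM→Yoon, Thu-PM→Ivanova, Fri-AM→Xiong+Fong, Fri-PM→Xiong+Yoon, Sat-AM→Ivanova+Fong, Sat-PM→Xiong, Sun-AM→Fong.
Total: 25 + 60 + 60 + 25 + 45 + 65 + 45 + 60 + 25 + 65 + 45 + 65 = £585.

£585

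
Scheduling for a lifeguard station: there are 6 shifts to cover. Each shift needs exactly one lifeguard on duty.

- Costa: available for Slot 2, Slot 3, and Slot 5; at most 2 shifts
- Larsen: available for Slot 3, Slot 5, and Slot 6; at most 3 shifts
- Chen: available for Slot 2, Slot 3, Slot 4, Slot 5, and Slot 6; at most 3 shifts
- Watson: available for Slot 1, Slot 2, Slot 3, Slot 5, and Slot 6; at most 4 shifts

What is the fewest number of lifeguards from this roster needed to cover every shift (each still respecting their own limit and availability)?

2

6 slots to fill and no one can take more than 4, so at least ⌈6/4⌉ = 2 lifeguards are needed.
Chen and Watson alone can cover everything: Slot 1→Watson, Slot 2→Chen, Slot 3→Chen, Slot 4→Chen, Slot 5→Watson, Slot 6→Watson.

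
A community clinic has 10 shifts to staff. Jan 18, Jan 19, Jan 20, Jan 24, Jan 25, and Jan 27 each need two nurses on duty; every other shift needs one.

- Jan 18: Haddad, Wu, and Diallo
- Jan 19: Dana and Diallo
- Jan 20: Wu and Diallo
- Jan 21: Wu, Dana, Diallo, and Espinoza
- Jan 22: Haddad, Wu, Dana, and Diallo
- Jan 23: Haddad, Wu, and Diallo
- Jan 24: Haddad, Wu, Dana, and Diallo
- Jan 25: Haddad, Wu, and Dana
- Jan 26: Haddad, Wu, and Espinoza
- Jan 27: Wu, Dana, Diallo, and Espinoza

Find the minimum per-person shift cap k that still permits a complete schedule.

With 5 nurses and 16 worker-slots to fill, someone must work at least ⌈16/5⌉ = 4 shifts, so k ≥ 4.
k = 4 works: Jan 18→Haddad+Wu, Jan 19→Dana+Diallo, Jan 20→Wu+Diallo, Jan 21→Wu, Jan 22→Dana, Jan 23→Haddad, Jan 24→Dana+Diallo, Jan 25→Haddad+Wu, Jan 26→Haddad, Jan 27→Dana+Diallo.
Loads: Haddad 4, Wu 4, Dana 4, Diallo 4, Espinoza 0 — all ≤ 4.

4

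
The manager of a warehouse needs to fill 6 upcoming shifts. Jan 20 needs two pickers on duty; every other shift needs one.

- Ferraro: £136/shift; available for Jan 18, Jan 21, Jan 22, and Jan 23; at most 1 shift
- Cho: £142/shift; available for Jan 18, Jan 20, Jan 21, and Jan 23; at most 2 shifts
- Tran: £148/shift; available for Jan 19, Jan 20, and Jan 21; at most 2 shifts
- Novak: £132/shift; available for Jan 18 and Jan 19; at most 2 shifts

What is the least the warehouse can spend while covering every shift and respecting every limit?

£980

Jan 20 can only be covered by Cho and Tran, so that assignment is forced.
Jan 22 can only be covered by Ferraro, so that assignment is forced.
Picking the cheapest available picker for each shift independently would cost £962, but that ignores the shift limits.
An optimal schedule: Jan 18→Novak, Jan 19→Novak, Jan 20→Cho+Tran, Jan 21→Tran, Jan 22→Ferraro, Jan 23→Cho.
Total: 132 + 132 + 142 + 148 + 148 + 136 + 142 = £980.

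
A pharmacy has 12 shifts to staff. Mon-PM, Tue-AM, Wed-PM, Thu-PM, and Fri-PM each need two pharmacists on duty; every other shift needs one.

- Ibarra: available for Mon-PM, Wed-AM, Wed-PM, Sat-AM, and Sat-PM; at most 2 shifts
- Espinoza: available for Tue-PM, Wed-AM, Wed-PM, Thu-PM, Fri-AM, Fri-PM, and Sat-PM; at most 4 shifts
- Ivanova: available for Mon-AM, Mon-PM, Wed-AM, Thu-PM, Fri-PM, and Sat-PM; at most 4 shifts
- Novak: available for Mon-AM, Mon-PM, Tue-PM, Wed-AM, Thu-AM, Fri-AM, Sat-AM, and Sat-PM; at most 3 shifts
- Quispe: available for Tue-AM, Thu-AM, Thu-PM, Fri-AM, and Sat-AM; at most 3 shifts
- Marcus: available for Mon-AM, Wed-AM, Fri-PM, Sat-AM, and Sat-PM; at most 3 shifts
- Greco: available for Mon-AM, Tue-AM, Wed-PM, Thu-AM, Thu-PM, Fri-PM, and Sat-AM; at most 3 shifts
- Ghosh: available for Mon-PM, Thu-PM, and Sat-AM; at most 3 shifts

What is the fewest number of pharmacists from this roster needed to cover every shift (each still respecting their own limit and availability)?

5

17 slots to fill and no one can take more than 4, so at least ⌈17/4⌉ = 5 pharmacists are needed.
Espinoza, Ivanova, Novak, Quispe, and Greco alone can cover everything: Mon-AM→Ivanova, Mon-PM→Ivanova+Novak, Tue-AM→Quispe+Greco, Tue-PM→Espinoza, Wed-AM→Espinoza, Wed-PM→Espinoza+Greco, Thu-AM→Novak, Thu-PM→Ivanova+Quispe, Fri-AM→Espinoza, Fri-PM→Ivanova+Greco, Sat-AM→Quispe, Sat-PM→Novak.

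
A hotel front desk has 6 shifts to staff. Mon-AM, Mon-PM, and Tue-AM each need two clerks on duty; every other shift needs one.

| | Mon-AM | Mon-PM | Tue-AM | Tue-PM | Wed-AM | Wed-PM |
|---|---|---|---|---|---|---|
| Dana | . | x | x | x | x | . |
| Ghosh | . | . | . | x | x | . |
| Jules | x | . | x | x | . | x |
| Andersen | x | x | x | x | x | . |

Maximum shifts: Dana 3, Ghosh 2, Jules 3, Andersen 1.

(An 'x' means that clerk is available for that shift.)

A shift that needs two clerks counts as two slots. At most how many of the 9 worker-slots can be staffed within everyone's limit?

8

Total capacity across all clerks is 3+2+3+1 = 9, and 9 slots are needed, so at most 9 can be filled.
Shifts {Mon-AM, Mon-PM} need 4 slots but only Dana, Jules, and Andersen are available for them, supplying at most 3 — so at least 1 slot must go unfilled.
An assignment achieving 8: Mon-AM→Jules+Andersen, Mon-PM→Dana, Tue-AM→Dana+Jules, Tue-PM→Ghosh, Wed-AM→Dana, Wed-PM→Jules.
Loads: Dana 3/3, Ghosh 1/2, Jules 3/3, Andersen 1/1.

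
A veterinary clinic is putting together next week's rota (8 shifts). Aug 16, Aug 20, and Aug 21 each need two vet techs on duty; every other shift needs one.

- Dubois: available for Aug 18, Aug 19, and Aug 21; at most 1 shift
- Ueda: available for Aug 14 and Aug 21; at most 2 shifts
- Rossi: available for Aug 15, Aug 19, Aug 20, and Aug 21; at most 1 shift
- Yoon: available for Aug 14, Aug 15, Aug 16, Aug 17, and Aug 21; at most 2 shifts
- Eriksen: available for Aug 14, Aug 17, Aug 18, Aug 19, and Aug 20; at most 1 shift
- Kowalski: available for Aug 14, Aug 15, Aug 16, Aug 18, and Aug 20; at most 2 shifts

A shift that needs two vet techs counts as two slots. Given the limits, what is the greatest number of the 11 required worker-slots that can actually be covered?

9

Total capacity across all vet techs is 1+2+1+2+1+2 = 9, and 11 slots are needed, so at most 9 can be filled.
An assignment achieving 9: Aug 14→Ueda, Aug 15→Rossi, Aug 16→Yoon+Kowalski, Aug 17→Yoon, Aug 18→Dubois, Aug 19→Eriksen, Aug 20→Kowalski, Aug 21→Ueda.
Loads: Dubois 1/1, Ueda 2/2, Rossi 1/1, Yoon 2/2, Eriksen 1/1, Kowalski 2/2.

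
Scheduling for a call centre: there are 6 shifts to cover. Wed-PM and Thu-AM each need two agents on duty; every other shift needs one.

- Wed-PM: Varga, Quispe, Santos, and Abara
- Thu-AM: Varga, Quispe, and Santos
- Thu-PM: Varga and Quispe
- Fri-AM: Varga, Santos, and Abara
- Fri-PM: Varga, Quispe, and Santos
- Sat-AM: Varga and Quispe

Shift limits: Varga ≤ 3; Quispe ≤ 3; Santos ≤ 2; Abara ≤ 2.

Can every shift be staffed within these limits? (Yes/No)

One valid schedule: Wed-PM→Quispe+Santos, Thu-AM→Varga+Quispe, Thu-PM→Varga, Fri-AM→Santos, Fri-PM→Quispe, Sat-AM→Varga.
Loads: Varga 3/3, Quispe 3/3, Santos 2/2, Abara 0/2 — all within limits.

Yes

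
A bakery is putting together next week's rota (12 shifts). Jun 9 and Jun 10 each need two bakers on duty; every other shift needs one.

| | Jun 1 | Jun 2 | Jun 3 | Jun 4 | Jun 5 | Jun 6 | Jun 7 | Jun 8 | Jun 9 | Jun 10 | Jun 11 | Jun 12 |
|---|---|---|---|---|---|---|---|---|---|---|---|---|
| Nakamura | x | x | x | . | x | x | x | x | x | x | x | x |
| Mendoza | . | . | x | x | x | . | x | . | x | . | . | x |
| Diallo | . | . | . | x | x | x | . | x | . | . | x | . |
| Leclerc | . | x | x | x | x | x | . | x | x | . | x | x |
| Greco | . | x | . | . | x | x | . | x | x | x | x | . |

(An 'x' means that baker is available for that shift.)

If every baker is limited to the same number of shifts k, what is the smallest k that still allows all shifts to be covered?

With 5 bakers and 14 worker-slots to fill, someone must work at least ⌈14/5⌉ = 3 shifts, so k ≥ 3.
k = 3 works: Jun 1→Nakamura, Jun 2→Leclerc, Jun 3→Mendoza, Jun 4→Mendoza, Jun 5→Leclerc, Jun 6→Diallo, Jun 7→Nakamura, Jun 8→Diallo, Jun 9→Leclerc+Greco, Jun 10→Nakamura+Greco, Jun 11→Diallo, Jun 12→Mendoza.
Loads: Nakamura 3, Mendoza 3, Diallo 3, Leclerc 3, Greco 2 — all ≤ 3.

3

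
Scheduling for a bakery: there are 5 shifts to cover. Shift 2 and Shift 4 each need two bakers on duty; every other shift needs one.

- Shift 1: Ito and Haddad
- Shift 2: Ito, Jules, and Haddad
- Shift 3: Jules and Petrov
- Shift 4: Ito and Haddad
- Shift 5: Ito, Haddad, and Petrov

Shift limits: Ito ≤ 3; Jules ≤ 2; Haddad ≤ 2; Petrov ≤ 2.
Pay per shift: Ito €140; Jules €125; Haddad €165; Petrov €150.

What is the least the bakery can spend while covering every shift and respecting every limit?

€985

Shift 4 can only be covered by Ito and Haddad, so that assignment is forced.
Picking the cheapest available baker for each shift independently would cost €975, but that ignores the shift limits.
An optimal schedule: Shift 1→Ito, Shift 2→Jules+Ito, Shift 3→Jules, Shift 4→Ito+Haddad, Shift 5→Petrov.
Total: 140 + 125 + 140 + 125 + 140 + 165 + 150 = €985.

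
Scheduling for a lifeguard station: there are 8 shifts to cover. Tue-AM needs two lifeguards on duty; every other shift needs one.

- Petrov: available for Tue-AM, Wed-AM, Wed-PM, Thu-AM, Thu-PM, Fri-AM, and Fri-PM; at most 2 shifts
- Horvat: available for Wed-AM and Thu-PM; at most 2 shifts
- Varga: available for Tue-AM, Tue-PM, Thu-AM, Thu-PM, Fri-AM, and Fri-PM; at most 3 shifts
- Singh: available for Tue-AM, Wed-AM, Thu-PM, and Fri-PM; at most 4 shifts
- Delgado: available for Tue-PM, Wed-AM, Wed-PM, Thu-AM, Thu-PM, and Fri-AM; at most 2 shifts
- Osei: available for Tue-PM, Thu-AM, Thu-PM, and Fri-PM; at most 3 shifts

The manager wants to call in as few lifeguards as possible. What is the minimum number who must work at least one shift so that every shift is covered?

9 slots to fill and no one can take more than 4, so at least ⌈9/4⌉ = 3 lifeguards are needed.
Petrov, Varga, and Singh alone can cover everything: Tue-AM→Varga+Singh, Tue-PM→Varga, Wed-AM→Singh, Wed-PM→Petrov, Thu-AM→Petrov, Thu-PM→Singh, Fri-AM→Varga, Fri-PM→Singh.

3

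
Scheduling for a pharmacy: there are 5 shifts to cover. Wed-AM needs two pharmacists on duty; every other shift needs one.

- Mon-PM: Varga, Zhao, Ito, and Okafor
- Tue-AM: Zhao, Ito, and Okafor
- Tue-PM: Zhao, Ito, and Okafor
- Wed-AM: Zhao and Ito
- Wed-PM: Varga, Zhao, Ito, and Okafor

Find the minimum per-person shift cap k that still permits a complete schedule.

With 4 pharmacists and 6 worker-slots to fill, someone must work at least ⌈6/4⌉ = 2 shifts, so k ≥ 2.
k = 2 works: Mon-PM→Varga, Tue-AM→Zhao, Tue-PM→Ito, Wed-AM→Zhao+Ito, Wed-PM→Varga.
Loads: Varga 2, Zhao 2, Ito 2, Okafor 0 — all ≤ 2.

2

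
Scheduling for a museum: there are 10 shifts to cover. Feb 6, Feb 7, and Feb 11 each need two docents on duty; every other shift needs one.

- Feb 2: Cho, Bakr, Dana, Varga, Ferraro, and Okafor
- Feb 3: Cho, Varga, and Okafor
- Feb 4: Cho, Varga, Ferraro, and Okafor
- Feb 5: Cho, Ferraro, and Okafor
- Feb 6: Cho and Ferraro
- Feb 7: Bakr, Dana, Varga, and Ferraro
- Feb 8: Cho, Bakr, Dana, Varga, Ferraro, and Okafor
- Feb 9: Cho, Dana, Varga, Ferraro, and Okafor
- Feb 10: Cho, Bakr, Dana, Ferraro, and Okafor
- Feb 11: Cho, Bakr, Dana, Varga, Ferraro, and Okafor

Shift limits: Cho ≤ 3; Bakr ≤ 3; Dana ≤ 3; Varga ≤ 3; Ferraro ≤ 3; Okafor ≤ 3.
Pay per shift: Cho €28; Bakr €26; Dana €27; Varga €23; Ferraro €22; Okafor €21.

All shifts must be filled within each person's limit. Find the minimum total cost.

€304

Feb 6 can only be covered by Cho and Ferraro, so that assignment is forced.
Picking the cheapest available docent for each shift independently would cost €285, but that ignores the shift limits.
An optimal schedule: Feb 2→Varga, Feb 3→Okafor, Feb 4→Okafor, Feb 5→Okafor, Feb 6→Ferraro+Cho, Feb 7→Varga+Bakr, Feb 8→Bakr, Feb 9→Ferraro, Feb 10→Ferraro, Feb 11→Varga+Bakr.
Total: 23 + 21 + 21 + 21 + 22 + 28 + 23 + 26 + 26 + 22 + 22 + 23 + 26 = €304.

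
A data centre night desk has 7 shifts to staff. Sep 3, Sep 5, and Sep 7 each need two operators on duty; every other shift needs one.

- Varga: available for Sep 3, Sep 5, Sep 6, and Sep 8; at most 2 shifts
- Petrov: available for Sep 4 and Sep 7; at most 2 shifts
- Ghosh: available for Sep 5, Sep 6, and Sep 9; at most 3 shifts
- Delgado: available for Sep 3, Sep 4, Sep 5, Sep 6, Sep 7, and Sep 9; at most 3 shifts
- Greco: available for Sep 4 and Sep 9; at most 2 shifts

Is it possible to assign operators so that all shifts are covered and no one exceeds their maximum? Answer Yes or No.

Sep 3 can only be covered by Varga and Delgado, so that assignment is forced.
Sep 7 can only be covered by Petrov and Delgado, so that assignment is forced.
Sep 8 can only be covered by Varga, so that assignment is forced.
One valid schedule: Sep 3→Varga+Delgado, Sep 4→Petrov, Sep 5→Ghosh+Delgado, Sep 6→Ghosh, Sep 7→Petrov+Delgado, Sep 8→Varga, Sep 9→Ghosh.
Loads: Varga 2/2, Petrov 2/2, Ghosh 3/3, Delgado 3/3, Greco 0/2 — all within limits.

Yes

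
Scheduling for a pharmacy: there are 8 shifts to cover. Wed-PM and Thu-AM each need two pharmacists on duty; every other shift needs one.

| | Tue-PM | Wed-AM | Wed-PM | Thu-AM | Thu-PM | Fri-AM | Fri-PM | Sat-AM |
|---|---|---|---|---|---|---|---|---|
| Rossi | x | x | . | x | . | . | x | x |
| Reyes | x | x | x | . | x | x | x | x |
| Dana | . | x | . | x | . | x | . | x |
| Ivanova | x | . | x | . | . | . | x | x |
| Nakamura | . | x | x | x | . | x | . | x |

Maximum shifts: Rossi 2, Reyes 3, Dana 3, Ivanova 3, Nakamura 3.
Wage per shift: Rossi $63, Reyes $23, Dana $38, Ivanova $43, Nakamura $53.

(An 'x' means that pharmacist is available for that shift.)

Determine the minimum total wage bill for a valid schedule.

$365

Thu-PM can only be covered by Reyes, so that assignment is forced.
Picking the cheapest available pharmacist for each shift independently would cost $295, but that ignores the shift limits.
An optimal schedule: Tue-PM→Reyes, Wed-AM→Dana, Wed-PM→Reyes+Ivanova, Thu-AM→Dana+Nakamura, Thu-PM→Reyes, Fri-AM→Dana, Fri-PM→Ivanova, Sat-AM→Ivanova.
Total: 23 + 38 + 23 + 43 + 38 + 53 + 23 + 38 + 43 + 43 = $365.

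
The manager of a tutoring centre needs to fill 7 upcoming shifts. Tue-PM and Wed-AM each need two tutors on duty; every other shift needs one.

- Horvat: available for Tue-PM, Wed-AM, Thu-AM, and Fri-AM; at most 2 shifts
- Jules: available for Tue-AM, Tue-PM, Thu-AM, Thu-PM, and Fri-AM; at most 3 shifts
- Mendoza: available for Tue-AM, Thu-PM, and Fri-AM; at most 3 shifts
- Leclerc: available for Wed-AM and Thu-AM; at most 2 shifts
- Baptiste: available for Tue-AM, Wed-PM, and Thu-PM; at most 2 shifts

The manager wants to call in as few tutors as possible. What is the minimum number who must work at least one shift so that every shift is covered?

9 slots to fill and no one can take more than 3, so at least ⌈9/3⌉ = 3 tutors are needed.
Any 3 tutors together have capacity at most 3+3+2 = 8 < 9 slots, so 3 can never suffice.
Horvat, Jules, Leclerc, and Baptiste alone can cover everything: Tue-AM→Jules, Tue-PM→Horvat+Jules, Wed-AM→Horvat+Leclerc, Wed-PM→Baptiste, Thu-AM→Leclerc, Thu-PM→Baptiste, Fri-AM→Jules.

4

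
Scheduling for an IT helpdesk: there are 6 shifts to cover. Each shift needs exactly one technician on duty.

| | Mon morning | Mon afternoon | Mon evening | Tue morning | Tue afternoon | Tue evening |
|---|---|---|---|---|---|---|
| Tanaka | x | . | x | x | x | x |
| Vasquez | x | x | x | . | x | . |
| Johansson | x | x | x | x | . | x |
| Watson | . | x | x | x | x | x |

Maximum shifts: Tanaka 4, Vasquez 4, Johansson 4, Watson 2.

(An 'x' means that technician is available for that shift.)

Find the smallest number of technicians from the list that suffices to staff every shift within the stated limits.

6 slots to fill and no one can take more than 4, so at least ⌈6/4⌉ = 2 technicians are needed.
Tanaka and Vasquez alone can cover everything: Mon morning→Tanaka, Mon afternoon→Vasquez, Mon evening→Tanaka, Tue morning→Tanaka, Tue afternoon→Vasquez, Tue evening→Tanaka.

2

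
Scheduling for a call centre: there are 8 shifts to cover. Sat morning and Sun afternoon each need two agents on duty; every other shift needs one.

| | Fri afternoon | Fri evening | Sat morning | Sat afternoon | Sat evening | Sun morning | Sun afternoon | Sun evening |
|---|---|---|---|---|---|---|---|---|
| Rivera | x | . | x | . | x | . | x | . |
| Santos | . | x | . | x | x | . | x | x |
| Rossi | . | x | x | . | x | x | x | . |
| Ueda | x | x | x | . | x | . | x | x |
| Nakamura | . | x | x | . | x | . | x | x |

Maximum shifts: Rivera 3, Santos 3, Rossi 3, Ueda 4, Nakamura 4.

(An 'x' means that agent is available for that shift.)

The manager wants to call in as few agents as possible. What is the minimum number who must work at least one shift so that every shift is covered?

10 slots to fill and no one can take more than 4, so at least ⌈10/4⌉ = 3 agents are needed.
Santos, Rossi, and Ueda alone can cover everything: Fri afternoon→Ueda, Fri evening→Santos, Sat morning→Rossi+Ueda, Sat afternoon→Santos, Sat evening→Ueda, Sun morning→Rossi, Sun afternoon→Rossi+Ueda, Sun evening→Santos.

3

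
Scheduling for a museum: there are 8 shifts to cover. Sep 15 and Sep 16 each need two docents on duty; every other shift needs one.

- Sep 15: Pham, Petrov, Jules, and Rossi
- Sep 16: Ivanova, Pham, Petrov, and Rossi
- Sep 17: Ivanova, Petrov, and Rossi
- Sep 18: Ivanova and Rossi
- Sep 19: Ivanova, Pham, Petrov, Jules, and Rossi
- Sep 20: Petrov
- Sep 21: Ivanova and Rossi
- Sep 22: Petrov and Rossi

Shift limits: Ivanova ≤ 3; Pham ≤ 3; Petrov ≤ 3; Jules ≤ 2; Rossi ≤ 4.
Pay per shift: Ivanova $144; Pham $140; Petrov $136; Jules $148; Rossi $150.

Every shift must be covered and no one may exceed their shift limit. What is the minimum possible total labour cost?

Sep 20 can only be covered by Petrov, so that assignment is forced.
Picking the cheapest available docent for each shift independently would cost $1384, but that ignores the shift limits.
An optimal schedule: Sep 15→Pham+Jules, Sep 16→Pham+Ivanova, Sep 17→Petrov, Sep 18→Ivanova, Sep 19→Pham, Sep 20→Petrov, Sep 21→Ivanova, Sep 22→Petrov.
Total: 140 + 148 + 140 + 144 + 136 + 144 + 140 + 136 + 144 + 136 = $1408.

$1408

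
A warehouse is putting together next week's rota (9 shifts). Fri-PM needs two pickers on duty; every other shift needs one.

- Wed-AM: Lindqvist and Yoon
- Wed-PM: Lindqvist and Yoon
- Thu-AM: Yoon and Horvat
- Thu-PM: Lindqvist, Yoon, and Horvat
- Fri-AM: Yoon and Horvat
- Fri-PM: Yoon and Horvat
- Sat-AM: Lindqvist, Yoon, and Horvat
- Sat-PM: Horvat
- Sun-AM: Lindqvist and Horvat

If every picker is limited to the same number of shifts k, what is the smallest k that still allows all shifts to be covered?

4

With 3 pickers and 10 worker-slots to fill, someone must work at least ⌈10/3⌉ = 4 shifts, so k ≥ 4.
k = 4 works: Wed-AM→Lindqvist, Wed-PM→Lindqvist, Thu-AM→Yoon, Thu-PM→Lindqvist, Fri-AM→Yoon, Fri-PM→Yoon+Horvat, Sat-AM→Yoon, Sat-PM→Horvat, Sun-AM→Lindqvist.
Loads: Lindqvist 4, Yoon 4, Horvat 2 — all ≤ 4.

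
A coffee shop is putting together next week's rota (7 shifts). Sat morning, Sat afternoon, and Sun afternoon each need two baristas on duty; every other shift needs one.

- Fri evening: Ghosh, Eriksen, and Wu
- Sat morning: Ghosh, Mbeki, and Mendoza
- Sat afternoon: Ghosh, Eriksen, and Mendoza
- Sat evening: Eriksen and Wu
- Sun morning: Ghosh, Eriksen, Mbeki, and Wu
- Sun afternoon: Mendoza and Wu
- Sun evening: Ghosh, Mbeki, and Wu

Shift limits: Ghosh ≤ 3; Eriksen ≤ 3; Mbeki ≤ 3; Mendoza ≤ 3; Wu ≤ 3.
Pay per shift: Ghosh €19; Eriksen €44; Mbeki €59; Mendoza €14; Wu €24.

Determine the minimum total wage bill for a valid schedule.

Sun afternoon can only be covered by Mendoza and Wu, so that assignment is forced.
Picking the cheapest available barista for each shift independently would cost €185, but that ignores the shift limits.
An optimal schedule: Fri evening→Ghosh, Sat morning→Mendoza+Ghosh, Sat afternoon→Mendoza+Ghosh, Sat evening→Wu, Sun morning→Eriksen, Sun afternoon→Mendoza+Wu, Sun evening→Wu.
Total: 19 + 14 + 19 + 14 + 19 + 24 + 44 + 14 + 24 + 24 = €215.

€215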